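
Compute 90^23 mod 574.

Compute successive squares:
23 in binary is 10111, i.e. 23 = 16 + 4 + 2 + 1.
90^1 ≡ 90 (mod 574)
90^2 ≡ 90^2 = 8100 ≡ 64 (mod 574)
90^4 ≡ 64^2 = 4096 ≡ 78 (mod 574)
90^8 ≡ 78^2 = 6084 ≡ 344 (mod 574)
90^16 ≡ 344^2 = 118336 ≡ 92 (mod 574)
90^23 = 90^16 · 90^4 · 90^2 · 90^1 ≡ 92 · 78 · 64 · 90 (mod 574).
Accumulate the product:
92 · 78 = 7176 ≡ 288
288 · 64 = 18432 ≡ 64
64 · 90 = 5760 ≡ 20

20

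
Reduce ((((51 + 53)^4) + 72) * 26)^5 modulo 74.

14

51 + 53 = 104 ≡ 30 (mod 74)
(30)^4 ≡ 70 (mod 74)
70 + 72 = 142 ≡ 68 (mod 74)
68 * 26 = 1768 ≡ 66 (mod 74)
(66)^5 ≡ 14 (mod 74)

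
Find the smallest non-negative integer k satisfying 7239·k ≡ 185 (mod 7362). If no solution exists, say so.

gcd(7239, 7362) = 3, and 3 does not divide 185.
So the congruence has no solution.

no solution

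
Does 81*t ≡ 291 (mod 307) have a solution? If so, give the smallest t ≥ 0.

gcd(81, 307) = 1, so a unique solution mod 307 exists.
81⁻¹ ≡ 235 (mod 307).
t ≡ 235*291 ≡ 231 (mod 307).

231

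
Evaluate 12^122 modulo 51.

9

By square-and-multiply:
122 in binary is 1111010, i.e. 122 = 64 + 32 + 16 + 8 + 2.
12^1 ≡ 12 (mod 51)
12^2 ≡ 12^2 = 144 ≡ 42 (mod 51)
12^4 ≡ 42^2 = 1764 ≡ 30 (mod 51)
12^8 ≡ 30^2 = 900 ≡ 33 (mod 51)
12^16 ≡ 33^2 = 1089 ≡ 18 (mod 51)
12^32 ≡ 18^2 = 324 ≡ 18 (mod 51)
12^64 ≡ 18^2 = 324 ≡ 18 (mod 51)
12^122 = 12^64 × 12^32 × 12^16 × 12^8 × 12^2 ≡ 18 × 18 × 18 × 33 × 42 (mod 51).
Accumulate the product:
18 × 18 = 324 ≡ 18
18 × 18 = 324 ≡ 18
18 × 33 = 594 ≡ 33
33 × 42 = 1386 ≡ 9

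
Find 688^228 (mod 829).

608

228 in binary is 11100100, i.e. 228 = 128 + 64 + 32 + 4.
688^1 ≡ 688 (mod 829)
688^2 ≡ 688^2 = 473344 ≡ 814 (mod 829)
688^4 ≡ 814^2 = 662596 ≡ 225 (mod 829)
688^8 ≡ 225^2 = 50625 ≡ 56 (mod 829)
688^16 ≡ 56^2 = 3136 ≡ 649 (mod 829)
688^32 ≡ 649^2 = 421201 ≡ 69 (mod 829)
688^64 ≡ 69^2 = 4761 ≡ 616 (mod 829)
688^128 ≡ 616^2 = 379456 ≡ 603 (mod 829)
688^228 = 688^128 · 688^64 · 688^32 · 688^4 ≡ 603 · 616 · 69 · 225 (mod 829).
Accumulate the product:
603 · 616 = 371448 ≡ 56
56 · 69 = 3864 ≡ 548
548 · 225 = 123300 ≡ 608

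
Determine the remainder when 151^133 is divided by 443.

Compute successive squares:
151^1 ≡ 151 (mod 443)
151^2 ≡ 151^2 = 22801 ≡ 208 (mod 443)
151^4 ≡ 208^2 = 43264 ≡ 293 (mod 443)
151^8 ≡ 293^2 = 85849 ≡ 350 (mod 443)
151^16 ≡ 350^2 = 122500 ≡ 232 (mod 443)
151^32 ≡ 232^2 = 53824 ≡ 221 (mod 443)
151^64 ≡ 221^2 = 48841 ≡ 111 (mod 443)
151^128 ≡ 111^2 = 12321 ≡ 360 (mod 443)
151^133 = 151^128 × 151^4 × 151^1 ≡ 360 × 293 × 151 (mod 443).
Accumulate the product:
360 × 293 = 105480 ≡ 46
46 × 151 = 6946 ≡ 301

301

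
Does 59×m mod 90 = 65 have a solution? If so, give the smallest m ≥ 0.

85

gcd(59, 90) = 1, so a unique solution mod 90 exists.
59⁻¹ ≡ 29 (mod 90).
m ≡ 29×65 ≡ 85 (mod 90).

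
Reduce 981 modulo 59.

981 = 16·59 + 37, so 981 ≡ 37 (mod 59).

37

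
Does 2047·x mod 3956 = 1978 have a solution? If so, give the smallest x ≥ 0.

86

gcd(2047, 3956) = 23, and 23 | 1978, so solutions exist.
Divide through by 23: 89·x ≡ 86 (mod 172).
89⁻¹ ≡ 29 (mod 172).
x ≡ 29·86 ≡ 86 (mod 172).
The smallest non-negative solution is x = 86.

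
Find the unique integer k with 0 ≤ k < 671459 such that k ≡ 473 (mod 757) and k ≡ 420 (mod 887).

625755

757⁻¹ mod 887: 757*771 ≡ 1 (mod 887), so 757⁻¹ ≡ 771.
k = 473 + 757*((420 − 473)*771 mod 887) = 473 + 757*826 = 625755.
Check: 625755 mod 757 = 473, 625755 mod 887 = 420. ✓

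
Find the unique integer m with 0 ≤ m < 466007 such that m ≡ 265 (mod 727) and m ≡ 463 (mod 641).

727⁻¹ mod 641: 727×82 ≡ 1 (mod 641), so 727⁻¹ ≡ 82.
m = 265 + 727×((463 − 265)×82 mod 641) = 265 + 727×211 = 153662.

153662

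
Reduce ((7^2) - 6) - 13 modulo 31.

(7)^2 ≡ 18 (mod 31)
18 - 6 = 12
12 - 13 = -1 ≡ 30 (mod 31)

30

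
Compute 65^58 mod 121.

Using repeated squaring:
58 in binary is 111010, i.e. 58 = 32 + 16 + 8 + 2.
65^1 ≡ 65 (mod 121)
65^2 ≡ 65^2 = 4225 ≡ 111 (mod 121)
65^4 ≡ 111^2 = 12321 ≡ 100 (mod 121)
65^8 ≡ 100^2 = 10000 ≡ 78 (mod 121)
65^16 ≡ 78^2 = 6084 ≡ 34 (mod 121)
65^32 ≡ 34^2 = 1156 ≡ 67 (mod 121)
65^58 = 65^32 · 65^16 · 65^8 · 65^2 ≡ 67 · 34 · 78 · 111 (mod 121).
Accumulate the product:
67 · 34 = 2278 ≡ 100
100 · 78 = 7800 ≡ 56
56 · 111 = 6216 ≡ 45

45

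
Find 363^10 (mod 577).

363

By square-and-multiply:
363^1 ≡ 363 (mod 577)
363^2 ≡ 363^2 = 131769 ≡ 213 (mod 577)
363^4 ≡ 213^2 = 45369 ≡ 363 (mod 577)
363^8 ≡ 363^2 = 131769 ≡ 213 (mod 577)
363^10 = 363^8 · 363^2 ≡ 213 · 213 (mod 577).
213 · 213 = 45369 ≡ 363 (mod 577).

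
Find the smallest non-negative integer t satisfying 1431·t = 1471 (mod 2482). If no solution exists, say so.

gcd(1431, 2482) = 1, so a unique solution mod 2482 exists.
1431⁻¹ ≡ 1757 (mod 2482).
t ≡ 1757·1471 ≡ 785 (mod 2482).

785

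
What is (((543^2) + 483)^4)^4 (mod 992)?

160

(543)^2 ≡ 225 (mod 992)
225 + 483 = 708
(708)^4 ≡ 160 (mod 992)
(160)^4 ≡ 160 (mod 992)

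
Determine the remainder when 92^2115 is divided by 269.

Using repeated squaring:
2115 in binary is 100001000011, i.e. 2115 = 2048 + 64 + 2 + 1.
92^1 ≡ 92 (mod 269)
92^2 ≡ 92^2 = 8464 ≡ 125 (mod 269)
92^4 ≡ 125^2 = 15625 ≡ 23 (mod 269)
92^8 ≡ 23^2 = 529 ≡ 260 (mod 269)
92^16 ≡ 260^2 = 67600 ≡ 81 (mod 269)
92^32 ≡ 81^2 = 6561 ≡ 105 (mod 269)
92^64 ≡ 105^2 = 11025 ≡ 265 (mod 269)
92^128 ≡ 265^2 = 70225 ≡ 16 (mod 269)
92^256 ≡ 16^2 = 256 (mod 269)
92^512 ≡ 256^2 = 65536 ≡ 169 (mod 269)
92^1024 ≡ 169^2 = 28561 ≡ 47 (mod 269)
92^2048 ≡ 47^2 = 2209 ≡ 57 (mod 269)
92^2115 = 92^2048 * 92^64 * 92^2 * 92^1 ≡ 57 * 265 * 125 * 92 (mod 269).
Accumulate the product:
57 * 265 = 15105 ≡ 41
41 * 125 = 5125 ≡ 14
14 * 92 = 1288 ≡ 212

212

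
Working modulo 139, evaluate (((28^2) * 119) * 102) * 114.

94

(28)^2 ≡ 89 (mod 139)
89 * 119 = 10591 ≡ 27 (mod 139)
27 * 102 = 2754 ≡ 113 (mod 139)
113 * 114 = 12882 ≡ 94 (mod 139)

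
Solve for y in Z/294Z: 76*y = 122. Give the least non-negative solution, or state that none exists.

137

gcd(76, 294) = 2, and 2 | 122, so solutions exist.
Divide through by 2: 38*y = 61 (mod 147).
38⁻¹ ≡ 89 (mod 147).
y ≡ 89*61 ≡ 137 (mod 147).
The smallest non-negative solution is y = 137.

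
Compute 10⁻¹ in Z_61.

55

Apply the Euclidean algorithm and back-substitute:
61 = 6*10 + 1
10 = 10*1 + 0
gcd(10, 61) = 1, so the inverse exists.
Bézout: 1 = 1*61 − 6*10.
So 10⁻¹ ≡ −6 ≡ 55 (mod 61).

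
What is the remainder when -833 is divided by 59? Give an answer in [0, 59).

52

-833 = -15*59 + 52, so -833 ≡ 52 (mod 59).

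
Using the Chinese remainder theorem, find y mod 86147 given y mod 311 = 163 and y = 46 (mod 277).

6694

311⁻¹ mod 277: 311*220 ≡ 1 (mod 277), so 311⁻¹ ≡ 220.
y = 163 + 311*((46 − 163)*220 mod 277) = 163 + 311*21 = 6694.
Check: 6694 mod 311 = 163, 6694 mod 277 = 46. ✓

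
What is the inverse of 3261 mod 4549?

3606

4549 = 1·3261 + 1288
3261 = 2·1288 + 685
1288 = 1·685 + 603
685 = 1·603 + 82
603 = 7·82 + 29
82 = 2·29 + 24
29 = 1·24 + 5
24 = 4·5 + 4
5 = 1·4 + 1
4 = 4·1 + 0
gcd(3261, 4549) = 1, so the inverse exists.
Bézout: 1 = 676·4549 − 943·3261.
So 3261⁻¹ ≡ −943 ≡ 3606 (mod 4549).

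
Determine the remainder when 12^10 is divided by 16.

Using repeated squaring:
10 in binary is 1010, i.e. 10 = 8 + 2.
12^1 ≡ 12 (mod 16)
12^2 ≡ 12^2 = 144 ≡ 0 (mod 16)
12^4 ≡ 0^2 = 0 (mod 16)
12^8 ≡ 0^2 = 0 (mod 16)
12^10 = 12^8 × 12^2 ≡ 0 × 0 (mod 16).
0 × 0 = 0 ≡ 0 (mod 16).

0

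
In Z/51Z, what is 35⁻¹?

Apply the Euclidean algorithm and back-substitute:
51 = 1×35 + 16
35 = 2×16 + 3
16 = 5×3 + 1
3 = 3×1 + 0
gcd(35, 51) = 1, so the inverse exists.
Back-substitute for 1:
1 = 1×16 − 5×3
  = −5×35 + 11×16
  = 11×51 − 16×35
So 35⁻¹ ≡ −16 ≡ 35 (mod 51).

35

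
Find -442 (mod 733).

-442 = -1·733 + 291, so -442 ≡ 291 (mod 733).

291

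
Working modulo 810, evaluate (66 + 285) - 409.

752

66 + 285 = 351
351 - 409 = -58 ≡ 752 (mod 810)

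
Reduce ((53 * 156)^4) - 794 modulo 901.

213

53 * 156 = 8268 ≡ 159 (mod 901)
(159)^4 ≡ 106 (mod 901)
106 - 794 = -688 ≡ 213 (mod 901)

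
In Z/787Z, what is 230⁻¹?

503

787 = 3·230 + 97
230 = 2·97 + 36
97 = 2·36 + 25
36 = 1·25 + 11
25 = 2·11 + 3
11 = 3·3 + 2
3 = 1·2 + 1
2 = 2·1 + 0
gcd(230, 787) = 1, so the inverse exists.
Back-substitute for 1:
1 = 1·3 − 1·2
  = −1·11 + 4·3
  = 4·25 − 9·11
  = −9·36 + 13·25
  = 13·97 − 35·36
  = −35·230 + 83·97
  = 83·787 − 284·230
So 230⁻¹ ≡ −284 ≡ 503 (mod 787).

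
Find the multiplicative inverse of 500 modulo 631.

289

Apply the Euclidean algorithm and back-substitute:
631 = 1·500 + 131
500 = 3·131 + 107
131 = 1·107 + 24
107 = 4·24 + 11
24 = 2·11 + 2
11 = 5·2 + 1
2 = 2·1 + 0
gcd(500, 631) = 1, so the inverse exists.
Back-substitute for 1:
1 = 1·11 − 5·2
  = −5·24 + 11·11
  = 11·107 − 49·24
  = −49·131 + 60·107
  = 60·500 − 229·131
  = −229·631 + 289·500
So 500⁻¹ ≡ 289 (mod 631).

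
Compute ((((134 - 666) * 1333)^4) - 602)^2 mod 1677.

688

134 - 666 = -532 ≡ 1145 (mod 1677)
1145 * 1333 = 1526285 ≡ 215 (mod 1677)
(215)^4 ≡ 1075 (mod 1677)
1075 - 602 = 473
(473)^2 ≡ 688 (mod 1677)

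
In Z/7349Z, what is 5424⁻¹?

7349 = 1·5424 + 1925
5424 = 2·1925 + 1574
1925 = 1·1574 + 351
1574 = 4·351 + 170
351 = 2·170 + 11
170 = 15·11 + 5
11 = 2·5 + 1
5 = 5·1 + 0
gcd(5424, 7349) = 1, so the inverse exists.
Bézout: 1 = 989·7349 − 1340·5424.
So 5424⁻¹ ≡ −1340 ≡ 6009 (mod 7349).

6009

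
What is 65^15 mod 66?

65

15 in binary is 1111, i.e. 15 = 8 + 4 + 2 + 1.
65^1 ≡ 65 (mod 66)
65^2 ≡ 65^2 = 4225 ≡ 1 (mod 66)
65^4 ≡ 1^2 = 1 (mod 66)
65^8 ≡ 1^2 = 1 (mod 66)
65^15 = 65^8 × 65^4 × 65^2 × 65^1 ≡ 1 × 1 × 1 × 65 (mod 66).
Accumulate the product:
1 × 1 = 1
1 × 1 = 1
1 × 65 = 65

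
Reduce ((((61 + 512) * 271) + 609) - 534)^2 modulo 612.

144

61 + 512 = 573
573 * 271 = 155283 ≡ 447 (mod 612)
447 + 609 = 1056 ≡ 444 (mod 612)
444 - 534 = -90 ≡ 522 (mod 612)
(522)^2 ≡ 144 (mod 612)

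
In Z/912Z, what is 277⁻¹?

349

Run the extended Euclidean algorithm:
912 = 3×277 + 81
277 = 3×81 + 34
81 = 2×34 + 13
34 = 2×13 + 8
13 = 1×8 + 5
8 = 1×5 + 3
5 = 1×3 + 2
3 = 1×2 + 1
2 = 2×1 + 0
gcd(277, 912) = 1, so the inverse exists.
Bézout: 1 = −106×912 + 349×277.
So 277⁻¹ ≡ 349 (mod 912).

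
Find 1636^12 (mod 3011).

12 in binary is 1100, i.e. 12 = 8 + 4.
1636^1 ≡ 1636 (mod 3011)
1636^2 ≡ 1636^2 = 2676496 ≡ 2728 (mod 3011)
1636^4 ≡ 2728^2 = 7441984 ≡ 1803 (mod 3011)
1636^8 ≡ 1803^2 = 3250809 ≡ 1940 (mod 3011)
1636^12 = 1636^8 · 1636^4 ≡ 1940 · 1803 (mod 3011).
1940 · 1803 = 3497820 ≡ 2049 (mod 3011).

2049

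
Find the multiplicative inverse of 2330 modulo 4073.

2942

Run the extended Euclidean algorithm:
4073 = 1×2330 + 1743
2330 = 1×1743 + 587
1743 = 2×587 + 569
587 = 1×569 + 18
569 = 31×18 + 11
18 = 1×11 + 7
11 = 1×7 + 4
7 = 1×4 + 3
4 = 1×3 + 1
3 = 3×1 + 0
gcd(2330, 4073) = 1, so the inverse exists.
Back-substitute for 1:
1 = 1×4 − 1×3
  = −1×7 + 2×4
  = 2×11 − 3×7
  = −3×18 + 5×11
  = 5×569 − 158×18
  = −158×587 + 163×569
  = 163×1743 − 484×587
  = −484×2330 + 647×1743
  = 647×4073 − 1131×2330
So 2330⁻¹ ≡ −1131 ≡ 2942 (mod 4073).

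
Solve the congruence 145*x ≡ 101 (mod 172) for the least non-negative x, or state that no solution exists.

gcd(145, 172) = 1, so a unique solution mod 172 exists.
145⁻¹ ≡ 121 (mod 172).
x ≡ 121*101 ≡ 9 (mod 172).

9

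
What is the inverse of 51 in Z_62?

45

62 = 1·51 + 11
51 = 4·11 + 7
11 = 1·7 + 4
7 = 1·4 + 3
4 = 1·3 + 1
3 = 3·1 + 0
gcd(51, 62) = 1, so the inverse exists.
Bézout: 1 = 14·62 − 17·51.
So 51⁻¹ ≡ −17 ≡ 45 (mod 62).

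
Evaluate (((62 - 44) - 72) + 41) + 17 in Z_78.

62 - 44 = 18
18 - 72 = -54 ≡ 24 (mod 78)
24 + 41 = 65
65 + 17 = 82 ≡ 4 (mod 78)

4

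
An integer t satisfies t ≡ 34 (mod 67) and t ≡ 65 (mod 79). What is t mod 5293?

67⁻¹ mod 79: 67*46 ≡ 1 (mod 79), so 67⁻¹ ≡ 46.
t = 34 + 67*((65 − 34)*46 mod 79) = 34 + 67*4 = 302.

302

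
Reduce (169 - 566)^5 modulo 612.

503

169 - 566 = -397 ≡ 215 (mod 612)
(215)^5 ≡ 503 (mod 612)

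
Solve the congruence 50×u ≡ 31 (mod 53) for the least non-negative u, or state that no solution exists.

gcd(50, 53) = 1, so a unique solution mod 53 exists.
50⁻¹ ≡ 35 (mod 53).
u ≡ 35×31 ≡ 25 (mod 53).

25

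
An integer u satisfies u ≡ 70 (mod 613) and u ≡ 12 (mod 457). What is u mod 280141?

168645

613⁻¹ mod 457: 613*208 ≡ 1 (mod 457), so 613⁻¹ ≡ 208.
u = 70 + 613*((12 − 70)*208 mod 457) = 70 + 613*275 = 168645.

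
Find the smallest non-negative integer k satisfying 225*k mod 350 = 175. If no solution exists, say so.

gcd(225, 350) = 25, and 25 | 175, so solutions exist.
Divide through by 25: 9*k = 7 (mod 14).
9⁻¹ ≡ 11 (mod 14).
k ≡ 11*7 ≡ 7 (mod 14).
The smallest non-negative solution is k = 7.

7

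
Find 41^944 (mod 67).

Compute successive squares:
944 in binary is 1110110000, i.e. 944 = 512 + 256 + 128 + 32 + 16.
41^1 ≡ 41 (mod 67)
41^2 ≡ 41^2 = 1681 ≡ 6 (mod 67)
41^4 ≡ 6^2 = 36 (mod 67)
41^8 ≡ 36^2 = 1296 ≡ 23 (mod 67)
41^16 ≡ 23^2 = 529 ≡ 60 (mod 67)
41^32 ≡ 60^2 = 3600 ≡ 49 (mod 67)
41^64 ≡ 49^2 = 2401 ≡ 56 (mod 67)
41^128 ≡ 56^2 = 3136 ≡ 54 (mod 67)
41^256 ≡ 54^2 = 2916 ≡ 35 (mod 67)
41^512 ≡ 35^2 = 1225 ≡ 19 (mod 67)
41^944 = 41^512 · 41^256 · 41^128 · 41^32 · 41^16 ≡ 19 · 35 · 54 · 49 · 60 (mod 67).
Accumulate the product:
19 · 35 = 665 ≡ 62
62 · 54 = 3348 ≡ 65
65 · 49 = 3185 ≡ 36
36 · 60 = 2160 ≡ 16

16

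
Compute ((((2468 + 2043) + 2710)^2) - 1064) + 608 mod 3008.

2468 + 2043 = 4511 ≡ 1503 (mod 3008)
1503 + 2710 = 4213 ≡ 1205 (mod 3008)
(1205)^2 ≡ 2169 (mod 3008)
2169 - 1064 = 1105
1105 + 608 = 1713

1713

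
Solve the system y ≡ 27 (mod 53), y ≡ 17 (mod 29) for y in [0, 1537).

133

53⁻¹ mod 29: 53×23 ≡ 1 (mod 29), so 53⁻¹ ≡ 23.
y = 27 + 53×((17 − 27)×23 mod 29) = 27 + 53×2 = 133.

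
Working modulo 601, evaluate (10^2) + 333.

433

(10)^2 ≡ 100 (mod 601)
100 + 333 = 433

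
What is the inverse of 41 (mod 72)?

65

72 = 1×41 + 31
41 = 1×31 + 10
31 = 3×10 + 1
10 = 10×1 + 0
gcd(41, 72) = 1, so the inverse exists.
Bézout: 1 = 4×72 − 7×41.
So 41⁻¹ ≡ −7 ≡ 65 (mod 72).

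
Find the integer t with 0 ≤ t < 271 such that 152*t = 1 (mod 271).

By the extended Euclidean algorithm:
271 = 1·152 + 119
152 = 1·119 + 33
119 = 3·33 + 20
33 = 1·20 + 13
20 = 1·13 + 7
13 = 1·7 + 6
7 = 1·6 + 1
6 = 6·1 + 0
gcd(152, 271) = 1, so the inverse exists.
Back-substitute for 1:
1 = 1·7 − 1·6
  = −1·13 + 2·7
  = 2·20 − 3·13
  = −3·33 + 5·20
  = 5·119 − 18·33
  = −18·152 + 23·119
  = 23·271 − 41·152
So 152⁻¹ ≡ −41 ≡ 230 (mod 271).

230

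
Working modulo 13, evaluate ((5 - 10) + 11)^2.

5 - 10 = -5 ≡ 8 (mod 13)
8 + 11 = 19 ≡ 6 (mod 13)
(6)^2 ≡ 10 (mod 13)

10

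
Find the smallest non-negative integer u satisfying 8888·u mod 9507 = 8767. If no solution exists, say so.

3119

gcd(8888, 9507) = 1, so a unique solution mod 9507 exists.
8888⁻¹ ≡ 5867 (mod 9507).
u ≡ 5867·8767 ≡ 3119 (mod 9507).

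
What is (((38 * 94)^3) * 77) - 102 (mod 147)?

38 * 94 = 3572 ≡ 44 (mod 147)
(44)^3 ≡ 71 (mod 147)
71 * 77 = 5467 ≡ 28 (mod 147)
28 - 102 = -74 ≡ 73 (mod 147)

73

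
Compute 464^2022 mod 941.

209

Using repeated squaring:
2022 in binary is 11111100110, i.e. 2022 = 1024 + 512 + 256 + 128 + 64 + 32 + 4 + 2.
464^1 ≡ 464 (mod 941)
464^2 ≡ 464^2 = 215296 ≡ 748 (mod 941)
464^4 ≡ 748^2 = 559504 ≡ 550 (mod 941)
464^8 ≡ 550^2 = 302500 ≡ 439 (mod 941)
464^16 ≡ 439^2 = 192721 ≡ 757 (mod 941)
464^32 ≡ 757^2 = 573049 ≡ 921 (mod 941)
464^64 ≡ 921^2 = 848241 ≡ 400 (mod 941)
464^128 ≡ 400^2 = 160000 ≡ 30 (mod 941)
464^256 ≡ 30^2 = 900 (mod 941)
464^512 ≡ 900^2 = 810000 ≡ 740 (mod 941)
464^1024 ≡ 740^2 = 547600 ≡ 879 (mod 941)
464^2022 = 464^1024 · 464^512 · 464^256 · 464^128 · 464^64 · 464^32 · 464^4 · 464^2 ≡ 879 · 740 · 900 · 30 · 400 · 921 · 550 · 748 (mod 941).
Accumulate the product:
879 · 740 = 650460 ≡ 229
229 · 900 = 206100 ≡ 21
21 · 30 = 630
630 · 400 = 252000 ≡ 753
753 · 921 = 693513 ≡ 937
937 · 550 = 515350 ≡ 623
623 · 748 = 466004 ≡ 209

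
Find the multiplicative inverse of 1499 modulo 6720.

Run the extended Euclidean algorithm:
6720 = 4*1499 + 724
1499 = 2*724 + 51
724 = 14*51 + 10
51 = 5*10 + 1
10 = 10*1 + 0
gcd(1499, 6720) = 1, so the inverse exists.
Back-substitute for 1:
1 = 1*51 − 5*10
  = −5*724 + 71*51
  = 71*1499 − 147*724
  = −147*6720 + 659*1499
So 1499⁻¹ ≡ 659 (mod 6720).

659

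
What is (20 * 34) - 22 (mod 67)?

20 * 34 = 680 ≡ 10 (mod 67)
10 - 22 = -12 ≡ 55 (mod 67)

55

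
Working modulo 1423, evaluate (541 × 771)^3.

1223

541 × 771 = 417111 ≡ 172 (mod 1423)
(172)^3 ≡ 1223 (mod 1423)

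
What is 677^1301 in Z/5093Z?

4186

Compute successive squares:
1301 in binary is 10100010101, i.e. 1301 = 1024 + 256 + 16 + 4 + 1.
677^1 ≡ 677 (mod 5093)
677^2 ≡ 677^2 = 458329 ≡ 5052 (mod 5093)
677^4 ≡ 5052^2 = 25522704 ≡ 1681 (mod 5093)
677^8 ≡ 1681^2 = 2825761 ≡ 4239 (mod 5093)
677^16 ≡ 4239^2 = 17969121 ≡ 1017 (mod 5093)
677^32 ≡ 1017^2 = 1034289 ≡ 410 (mod 5093)
677^64 ≡ 410^2 = 168100 ≡ 31 (mod 5093)
677^128 ≡ 31^2 = 961 (mod 5093)
677^256 ≡ 961^2 = 923521 ≡ 1688 (mod 5093)
677^512 ≡ 1688^2 = 2849344 ≡ 2357 (mod 5093)
677^1024 ≡ 2357^2 = 5555449 ≡ 4079 (mod 5093)
677^1301 = 677^1024 * 677^256 * 677^16 * 677^4 * 677^1 ≡ 4079 * 1688 * 1017 * 1681 * 677 (mod 5093).
Accumulate the product:
4079 * 1688 = 6885352 ≡ 4709
4709 * 1017 = 4789053 ≡ 1633
1633 * 1681 = 2745073 ≡ 5039
5039 * 677 = 3411403 ≡ 4186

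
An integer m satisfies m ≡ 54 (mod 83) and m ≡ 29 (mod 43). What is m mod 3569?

3125

83⁻¹ mod 43: 83*14 ≡ 1 (mod 43), so 83⁻¹ ≡ 14.
m = 54 + 83*((29 − 54)*14 mod 43) = 54 + 83*37 = 3125.
Check: 3125 mod 83 = 54, 3125 mod 43 = 29. ✓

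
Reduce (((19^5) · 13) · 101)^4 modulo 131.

61

(19)^5 ≡ 68 (mod 131)
68 · 13 = 884 ≡ 98 (mod 131)
98 · 101 = 9898 ≡ 73 (mod 131)
(73)^4 ≡ 61 (mod 131)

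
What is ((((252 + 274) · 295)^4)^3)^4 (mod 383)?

126

252 + 274 = 526 ≡ 143 (mod 383)
143 · 295 = 42185 ≡ 55 (mod 383)
(55)^4 ≡ 372 (mod 383)
(372)^3 ≡ 201 (mod 383)
(201)^4 ≡ 126 (mod 383)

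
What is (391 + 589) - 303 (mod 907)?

677

391 + 589 = 980 ≡ 73 (mod 907)
73 - 303 = -230 ≡ 677 (mod 907)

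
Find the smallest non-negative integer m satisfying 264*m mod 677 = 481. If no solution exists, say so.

666

gcd(264, 677) = 1, so a unique solution mod 677 exists.
264⁻¹ ≡ 418 (mod 677).
m ≡ 418*481 ≡ 666 (mod 677).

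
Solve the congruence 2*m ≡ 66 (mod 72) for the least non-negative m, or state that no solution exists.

gcd(2, 72) = 2, and 2 | 66, so solutions exist.
Divide through by 2: 1*m ≡ 33 mod 36.
1⁻¹ ≡ 1 (mod 36).
m ≡ 1*33 ≡ 33 (mod 36).
The smallest non-negative solution is m = 33.

33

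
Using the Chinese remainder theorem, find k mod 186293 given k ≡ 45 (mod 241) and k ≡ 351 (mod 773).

241⁻¹ mod 773: 241·170 ≡ 1 (mod 773), so 241⁻¹ ≡ 170.
k = 45 + 241·((351 − 45)·170 mod 773) = 45 + 241·229 = 55234.
Check: 55234 mod 241 = 45, 55234 mod 773 = 351. ✓

55234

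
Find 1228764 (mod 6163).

1228764 = 199×6163 + 2327, so 1228764 ≡ 2327 (mod 6163).

2327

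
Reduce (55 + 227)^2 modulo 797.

621

55 + 227 = 282
(282)^2 ≡ 621 (mod 797)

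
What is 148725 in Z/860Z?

805

148725 = 172*860 + 805, so 148725 ≡ 805 (mod 860).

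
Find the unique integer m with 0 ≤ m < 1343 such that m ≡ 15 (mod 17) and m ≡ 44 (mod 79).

17⁻¹ mod 79: 17*14 ≡ 1 (mod 79), so 17⁻¹ ≡ 14.
m = 15 + 17*((44 − 15)*14 mod 79) = 15 + 17*11 = 202.

202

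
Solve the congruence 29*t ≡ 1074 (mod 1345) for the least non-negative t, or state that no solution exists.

1011

gcd(29, 1345) = 1, so a unique solution mod 1345 exists.
29⁻¹ ≡ 974 (mod 1345).
t ≡ 974*1074 ≡ 1011 (mod 1345).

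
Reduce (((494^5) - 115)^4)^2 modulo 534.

(494)^5 ≡ 374 (mod 534)
374 - 115 = 259
(259)^4 ≡ 91 (mod 534)
(91)^2 ≡ 271 (mod 534)

271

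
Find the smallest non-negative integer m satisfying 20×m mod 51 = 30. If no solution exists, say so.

gcd(20, 51) = 1, so a unique solution mod 51 exists.
20⁻¹ ≡ 23 (mod 51).
m ≡ 23×30 ≡ 27 (mod 51).

27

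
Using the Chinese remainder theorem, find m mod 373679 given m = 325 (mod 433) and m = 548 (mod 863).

313817

433⁻¹ mod 863: 433×576 ≡ 1 (mod 863), so 433⁻¹ ≡ 576.
m = 325 + 433×((548 − 325)×576 mod 863) = 325 + 433×724 = 313817.
Check: 313817 mod 433 = 325, 313817 mod 863 = 548. ✓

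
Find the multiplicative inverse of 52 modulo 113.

Run the extended Euclidean algorithm:
113 = 2×52 + 9
52 = 5×9 + 7
9 = 1×7 + 2
7 = 3×2 + 1
2 = 2×1 + 0
gcd(52, 113) = 1, so the inverse exists.
Back-substitute for 1:
1 = 1×7 − 3×2
  = −3×9 + 4×7
  = 4×52 − 23×9
  = −23×113 + 50×52
So 52⁻¹ ≡ 50 (mod 113).

50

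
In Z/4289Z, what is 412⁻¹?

By the extended Euclidean algorithm:
4289 = 10×412 + 169
412 = 2×169 + 74
169 = 2×74 + 21
74 = 3×21 + 11
21 = 1×11 + 10
11 = 1×10 + 1
10 = 10×1 + 0
gcd(412, 4289) = 1, so the inverse exists.
Back-substitute for 1:
1 = 1×11 − 1×10
  = −1×21 + 2×11
  = 2×74 − 7×21
  = −7×169 + 16×74
  = 16×412 − 39×169
  = −39×4289 + 406×412
So 412⁻¹ ≡ 406 (mod 4289).

406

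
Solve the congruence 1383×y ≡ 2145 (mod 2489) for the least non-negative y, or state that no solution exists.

gcd(1383, 2489) = 1, so a unique solution mod 2489 exists.
1383⁻¹ ≡ 1249 (mod 2489).
y ≡ 1249×2145 ≡ 941 (mod 2489).

941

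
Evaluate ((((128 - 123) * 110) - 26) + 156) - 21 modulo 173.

128 - 123 = 5
5 * 110 = 550 ≡ 31 (mod 173)
31 - 26 = 5
5 + 156 = 161
161 - 21 = 140

140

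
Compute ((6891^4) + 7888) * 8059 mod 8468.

7755

(6891)^4 ≡ 3853 (mod 8468)
3853 + 7888 = 11741 ≡ 3273 (mod 8468)
3273 * 8059 = 26377107 ≡ 7755 (mod 8468)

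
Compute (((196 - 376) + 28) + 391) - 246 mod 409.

402

196 - 376 = -180 ≡ 229 (mod 409)
229 + 28 = 257
257 + 391 = 648 ≡ 239 (mod 409)
239 - 246 = -7 ≡ 402 (mod 409)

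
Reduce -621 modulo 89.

2

-621 = -7·89 + 2, so -621 ≡ 2 (mod 89).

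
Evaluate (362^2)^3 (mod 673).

(362)^2 ≡ 482 (mod 673)
(482)^3 ≡ 371 (mod 673)

371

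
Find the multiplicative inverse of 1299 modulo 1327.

1090

Apply the Euclidean algorithm and back-substitute:
1327 = 1×1299 + 28
1299 = 46×28 + 11
28 = 2×11 + 6
11 = 1×6 + 5
6 = 1×5 + 1
5 = 5×1 + 0
gcd(1299, 1327) = 1, so the inverse exists.
Back-substitute for 1:
1 = 1×6 − 1×5
  = −1×11 + 2×6
  = 2×28 − 5×11
  = −5×1299 + 232×28
  = 232×1327 − 237×1299
So 1299⁻¹ ≡ −237 ≡ 1090 (mod 1327).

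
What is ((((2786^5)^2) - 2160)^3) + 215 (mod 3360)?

(2786)^5 ≡ 896 (mod 3360)
(896)^2 ≡ 3136 (mod 3360)
3136 - 2160 = 976
(976)^3 ≡ 2176 (mod 3360)
2176 + 215 = 2391

2391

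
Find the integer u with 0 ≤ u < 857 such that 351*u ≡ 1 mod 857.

669

857 = 2*351 + 155
351 = 2*155 + 41
155 = 3*41 + 32
41 = 1*32 + 9
32 = 3*9 + 5
9 = 1*5 + 4
5 = 1*4 + 1
4 = 4*1 + 0
gcd(351, 857) = 1, so the inverse exists.
Back-substitute for 1:
1 = 1*5 − 1*4
  = −1*9 + 2*5
  = 2*32 − 7*9
  = −7*41 + 9*32
  = 9*155 − 34*41
  = −34*351 + 77*155
  = 77*857 − 188*351
So 351⁻¹ ≡ −188 ≡ 669 (mod 857).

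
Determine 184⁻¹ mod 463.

By the extended Euclidean algorithm:
463 = 2·184 + 95
184 = 1·95 + 89
95 = 1·89 + 6
89 = 14·6 + 5
6 = 1·5 + 1
5 = 5·1 + 0
gcd(184, 463) = 1, so the inverse exists.
Back-substitute for 1:
1 = 1·6 − 1·5
  = −1·89 + 15·6
  = 15·95 − 16·89
  = −16·184 + 31·95
  = 31·463 − 78·184
So 184⁻¹ ≡ −78 ≡ 385 (mod 463).

385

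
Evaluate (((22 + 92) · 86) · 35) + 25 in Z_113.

22 + 92 = 114 ≡ 1 (mod 113)
1 · 86 = 86
86 · 35 = 3010 ≡ 72 (mod 113)
72 + 25 = 97

97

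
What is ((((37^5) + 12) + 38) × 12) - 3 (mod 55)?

(37)^5 ≡ 12 (mod 55)
12 + 12 = 24
24 + 38 = 62 ≡ 7 (mod 55)
7 × 12 = 84 ≡ 29 (mod 55)
29 - 3 = 26

26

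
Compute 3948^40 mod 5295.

2766

Using repeated squaring:
3948^1 ≡ 3948 (mod 5295)
3948^2 ≡ 3948^2 = 15586704 ≡ 3519 (mod 5295)
3948^4 ≡ 3519^2 = 12383361 ≡ 3651 (mod 5295)
3948^8 ≡ 3651^2 = 13329801 ≡ 2286 (mod 5295)
3948^16 ≡ 2286^2 = 5225796 ≡ 4926 (mod 5295)
3948^32 ≡ 4926^2 = 24265476 ≡ 3786 (mod 5295)
3948^40 = 3948^32 · 3948^8 ≡ 3786 · 2286 (mod 5295).
3786 · 2286 = 8654796 ≡ 2766 (mod 5295).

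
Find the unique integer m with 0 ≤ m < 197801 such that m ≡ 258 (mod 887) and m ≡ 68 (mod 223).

33964

887⁻¹ mod 223: 887·89 ≡ 1 (mod 223), so 887⁻¹ ≡ 89.
m = 258 + 887·((68 − 258)·89 mod 223) = 258 + 887·38 = 33964.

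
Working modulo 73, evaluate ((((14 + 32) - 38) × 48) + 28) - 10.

14 + 32 = 46
46 - 38 = 8
8 × 48 = 384 ≡ 19 (mod 73)
19 + 28 = 47
47 - 10 = 37

37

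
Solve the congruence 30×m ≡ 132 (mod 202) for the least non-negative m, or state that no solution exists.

65

gcd(30, 202) = 2, and 2 | 132, so solutions exist.
Divide through by 2: 15×m ≡ 66 mod 101.
15⁻¹ ≡ 27 (mod 101).
m ≡ 27×66 ≡ 65 (mod 101).
The smallest non-negative solution is m = 65.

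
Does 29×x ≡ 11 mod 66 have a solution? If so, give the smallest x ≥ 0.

55

gcd(29, 66) = 1, so a unique solution mod 66 exists.
29⁻¹ ≡ 41 (mod 66).
x ≡ 41×11 ≡ 55 (mod 66).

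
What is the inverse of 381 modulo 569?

342

Run the extended Euclidean algorithm:
569 = 1×381 + 188
381 = 2×188 + 5
188 = 37×5 + 3
5 = 1×3 + 2
3 = 1×2 + 1
2 = 2×1 + 0
gcd(381, 569) = 1, so the inverse exists.
Back-substitute for 1:
1 = 1×3 − 1×2
  = −1×5 + 2×3
  = 2×188 − 75×5
  = −75×381 + 152×188
  = 152×569 − 227×381
So 381⁻¹ ≡ −227 ≡ 342 (mod 569).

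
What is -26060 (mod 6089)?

-26060 = -5·6089 + 4385, so -26060 ≡ 4385 (mod 6089).

4385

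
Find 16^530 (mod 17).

1

530 in binary is 1000010010, i.e. 530 = 512 + 16 + 2.
16^1 ≡ 16 (mod 17)
16^2 ≡ 16^2 = 256 ≡ 1 (mod 17)
16^4 ≡ 1^2 = 1 (mod 17)
16^8 ≡ 1^2 = 1 (mod 17)
16^16 ≡ 1^2 = 1 (mod 17)
16^32 ≡ 1^2 = 1 (mod 17)
16^64 ≡ 1^2 = 1 (mod 17)
16^128 ≡ 1^2 = 1 (mod 17)
16^256 ≡ 1^2 = 1 (mod 17)
16^512 ≡ 1^2 = 1 (mod 17)
16^530 = 16^512 * 16^16 * 16^2 ≡ 1 * 1 * 1 (mod 17).
Accumulate the product:
1 * 1 = 1
1 * 1 = 1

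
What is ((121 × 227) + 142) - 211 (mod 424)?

121 × 227 = 27467 ≡ 331 (mod 424)
331 + 142 = 473 ≡ 49 (mod 424)
49 - 211 = -162 ≡ 262 (mod 424)

262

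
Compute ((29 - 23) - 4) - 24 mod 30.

8

29 - 23 = 6
6 - 4 = 2
2 - 24 = -22 ≡ 8 (mod 30)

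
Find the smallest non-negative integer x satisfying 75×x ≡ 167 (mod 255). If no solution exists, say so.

gcd(75, 255) = 15, and 15 does not divide 167.
So the congruence has no solution.

no solution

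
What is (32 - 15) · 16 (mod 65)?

32 - 15 = 17
17 · 16 = 272 ≡ 12 (mod 65)

12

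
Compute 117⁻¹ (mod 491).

491 = 4×117 + 23
117 = 5×23 + 2
23 = 11×2 + 1
2 = 2×1 + 0
gcd(117, 491) = 1, so the inverse exists.
Bézout: 1 = 56×491 − 235×117.
So 117⁻¹ ≡ −235 ≡ 256 (mod 491).

256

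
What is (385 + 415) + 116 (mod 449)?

385 + 415 = 800 ≡ 351 (mod 449)
351 + 116 = 467 ≡ 18 (mod 449)

18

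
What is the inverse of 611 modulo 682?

By the extended Euclidean algorithm:
682 = 1·611 + 71
611 = 8·71 + 43
71 = 1·43 + 28
43 = 1·28 + 15
28 = 1·15 + 13
15 = 1·13 + 2
13 = 6·2 + 1
2 = 2·1 + 0
gcd(611, 682) = 1, so the inverse exists.
Back-substitute for 1:
1 = 1·13 − 6·2
  = −6·15 + 7·13
  = 7·28 − 13·15
  = −13·43 + 20·28
  = 20·71 − 33·43
  = −33·611 + 284·71
  = 284·682 − 317·611
So 611⁻¹ ≡ −317 ≡ 365 (mod 682).

365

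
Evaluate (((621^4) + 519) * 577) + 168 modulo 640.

448

(621)^4 ≡ 401 (mod 640)
401 + 519 = 920 ≡ 280 (mod 640)
280 * 577 = 161560 ≡ 280 (mod 640)
280 + 168 = 448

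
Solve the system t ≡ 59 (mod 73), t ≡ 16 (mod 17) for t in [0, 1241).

424

73⁻¹ mod 17: 73·7 ≡ 1 (mod 17), so 73⁻¹ ≡ 7.
t = 59 + 73·((16 − 59)·7 mod 17) = 59 + 73·5 = 424.
Check: 424 mod 73 = 59, 424 mod 17 = 16. ✓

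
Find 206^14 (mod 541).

Compute successive squares:
206^1 ≡ 206 (mod 541)
206^2 ≡ 206^2 = 42436 ≡ 238 (mod 541)
206^4 ≡ 238^2 = 56644 ≡ 380 (mod 541)
206^8 ≡ 380^2 = 144400 ≡ 494 (mod 541)
206^14 = 206^8 * 206^4 * 206^2 ≡ 494 * 380 * 238 (mod 541).
Accumulate the product:
494 * 380 = 187720 ≡ 534
534 * 238 = 127092 ≡ 498

498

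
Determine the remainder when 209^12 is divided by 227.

210

12 in binary is 1100, i.e. 12 = 8 + 4.
209^1 ≡ 209 (mod 227)
209^2 ≡ 209^2 = 43681 ≡ 97 (mod 227)
209^4 ≡ 97^2 = 9409 ≡ 102 (mod 227)
209^8 ≡ 102^2 = 10404 ≡ 189 (mod 227)
209^12 = 209^8 × 209^4 ≡ 189 × 102 (mod 227).
189 × 102 = 19278 ≡ 210 (mod 227).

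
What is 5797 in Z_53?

20

5797 = 109*53 + 20, so 5797 ≡ 20 (mod 53).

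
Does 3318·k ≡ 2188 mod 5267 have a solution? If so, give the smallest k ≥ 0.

1369

gcd(3318, 5267) = 1, so a unique solution mod 5267 exists.
3318⁻¹ ≡ 4259 (mod 5267).
k ≡ 4259·2188 ≡ 1369 (mod 5267).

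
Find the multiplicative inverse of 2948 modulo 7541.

Apply the Euclidean algorithm and back-substitute:
7541 = 2×2948 + 1645
2948 = 1×1645 + 1303
1645 = 1×1303 + 342
1303 = 3×342 + 277
342 = 1×277 + 65
277 = 4×65 + 17
65 = 3×17 + 14
17 = 1×14 + 3
14 = 4×3 + 2
3 = 1×2 + 1
2 = 2×1 + 0
gcd(2948, 7541) = 1, so the inverse exists.
Back-substitute for 1:
1 = 1×3 − 1×2
  = −1×14 + 5×3
  = 5×17 − 6×14
  = −6×65 + 23×17
  = 23×277 − 98×65
  = −98×342 + 121×277
  = 121×1303 − 461×342
  = −461×1645 + 582×1303
  = 582×2948 − 1043×1645
  = −1043×7541 + 2668×2948
So 2948⁻¹ ≡ 2668 (mod 7541).

2668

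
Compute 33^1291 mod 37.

Using repeated squaring:
1291 in binary is 10100001011, i.e. 1291 = 1024 + 256 + 8 + 2 + 1.
33^1 ≡ 33 (mod 37)
33^2 ≡ 33^2 = 1089 ≡ 16 (mod 37)
33^4 ≡ 16^2 = 256 ≡ 34 (mod 37)
33^8 ≡ 34^2 = 1156 ≡ 9 (mod 37)
33^16 ≡ 9^2 = 81 ≡ 7 (mod 37)
33^32 ≡ 7^2 = 49 ≡ 12 (mod 37)
33^64 ≡ 12^2 = 144 ≡ 33 (mod 37)
33^128 ≡ 33^2 = 1089 ≡ 16 (mod 37)
33^256 ≡ 16^2 = 256 ≡ 34 (mod 37)
33^512 ≡ 34^2 = 1156 ≡ 9 (mod 37)
33^1024 ≡ 9^2 = 81 ≡ 7 (mod 37)
33^1291 = 33^1024 × 33^256 × 33^8 × 33^2 × 33^1 ≡ 7 × 34 × 9 × 16 × 33 (mod 37).
Accumulate the product:
7 × 34 = 238 ≡ 16
16 × 9 = 144 ≡ 33
33 × 16 = 528 ≡ 10
10 × 33 = 330 ≡ 34

34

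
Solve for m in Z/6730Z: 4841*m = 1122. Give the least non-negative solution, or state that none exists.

gcd(4841, 6730) = 1, so a unique solution mod 6730 exists.
4841⁻¹ ≡ 1931 (mod 6730).
m ≡ 1931*1122 ≡ 6252 (mod 6730).

6252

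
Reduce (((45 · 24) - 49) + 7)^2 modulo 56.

4

45 · 24 = 1080 ≡ 16 (mod 56)
16 - 49 = -33 ≡ 23 (mod 56)
23 + 7 = 30
(30)^2 ≡ 4 (mod 56)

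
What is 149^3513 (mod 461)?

Compute successive squares:
149^1 ≡ 149 (mod 461)
149^2 ≡ 149^2 = 22201 ≡ 73 (mod 461)
149^4 ≡ 73^2 = 5329 ≡ 258 (mod 461)
149^8 ≡ 258^2 = 66564 ≡ 180 (mod 461)
149^16 ≡ 180^2 = 32400 ≡ 130 (mod 461)
149^32 ≡ 130^2 = 16900 ≡ 304 (mod 461)
149^64 ≡ 304^2 = 92416 ≡ 216 (mod 461)
149^128 ≡ 216^2 = 46656 ≡ 95 (mod 461)
149^256 ≡ 95^2 = 9025 ≡ 266 (mod 461)
149^512 ≡ 266^2 = 70756 ≡ 223 (mod 461)
149^1024 ≡ 223^2 = 49729 ≡ 402 (mod 461)
149^2048 ≡ 402^2 = 161604 ≡ 254 (mod 461)
149^3513 = 149^2048 · 149^1024 · 149^256 · 149^128 · 149^32 · 149^16 · 149^8 · 149^1 ≡ 254 · 402 · 266 · 95 · 304 · 130 · 180 · 149 (mod 461).
Accumulate the product:
254 · 402 = 102108 ≡ 227
227 · 266 = 60382 ≡ 452
452 · 95 = 42940 ≡ 67
67 · 304 = 20368 ≡ 84
84 · 130 = 10920 ≡ 317
317 · 180 = 57060 ≡ 357
357 · 149 = 53193 ≡ 178

178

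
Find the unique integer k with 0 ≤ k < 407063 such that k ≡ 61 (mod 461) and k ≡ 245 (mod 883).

461⁻¹ mod 883: 461×634 ≡ 1 (mod 883), so 461⁻¹ ≡ 634.
k = 61 + 461×((245 − 61)×634 mod 883) = 61 + 461×100 = 46161.
Check: 46161 mod 461 = 61, 46161 mod 883 = 245. ✓

46161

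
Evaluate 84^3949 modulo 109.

Compute successive squares:
84^1 ≡ 84 (mod 109)
84^2 ≡ 84^2 = 7056 ≡ 80 (mod 109)
84^4 ≡ 80^2 = 6400 ≡ 78 (mod 109)
84^8 ≡ 78^2 = 6084 ≡ 89 (mod 109)
84^16 ≡ 89^2 = 7921 ≡ 73 (mod 109)
84^32 ≡ 73^2 = 5329 ≡ 97 (mod 109)
84^64 ≡ 97^2 = 9409 ≡ 35 (mod 109)
84^128 ≡ 35^2 = 1225 ≡ 26 (mod 109)
84^256 ≡ 26^2 = 676 ≡ 22 (mod 109)
84^512 ≡ 22^2 = 484 ≡ 48 (mod 109)
84^1024 ≡ 48^2 = 2304 ≡ 15 (mod 109)
84^2048 ≡ 15^2 = 225 ≡ 7 (mod 109)
84^3949 = 84^2048 × 84^1024 × 84^512 × 84^256 × 84^64 × 84^32 × 84^8 × 84^4 × 84^1 ≡ 7 × 15 × 48 × 22 × 35 × 97 × 89 × 78 × 84 (mod 109).
Accumulate the product:
7 × 15 = 105
105 × 48 = 5040 ≡ 26
26 × 22 = 572 ≡ 27
27 × 35 = 945 ≡ 73
73 × 97 = 7081 ≡ 105
105 × 89 = 9345 ≡ 80
80 × 78 = 6240 ≡ 27
27 × 84 = 2268 ≡ 88

88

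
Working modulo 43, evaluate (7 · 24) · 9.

7 · 24 = 168 ≡ 39 (mod 43)
39 · 9 = 351 ≡ 7 (mod 43)

7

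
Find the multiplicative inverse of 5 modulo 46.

Apply the Euclidean algorithm and back-substitute:
46 = 9×5 + 1
5 = 5×1 + 0
gcd(5, 46) = 1, so the inverse exists.
Bézout: 1 = 1×46 − 9×5.
So 5⁻¹ ≡ −9 ≡ 37 (mod 46).

37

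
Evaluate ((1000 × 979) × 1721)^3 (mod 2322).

1000 × 979 = 979000 ≡ 1438 (mod 2322)
1438 × 1721 = 2474798 ≡ 1868 (mod 2322)
(1868)^3 ≡ 2258 (mod 2322)

2258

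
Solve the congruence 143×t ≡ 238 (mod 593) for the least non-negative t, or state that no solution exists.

gcd(143, 593) = 1, so a unique solution mod 593 exists.
143⁻¹ ≡ 141 (mod 593).
t ≡ 141×238 ≡ 350 (mod 593).

350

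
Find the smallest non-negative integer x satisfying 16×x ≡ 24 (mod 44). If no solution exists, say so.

gcd(16, 44) = 4, and 4 | 24, so solutions exist.
Divide through by 4: 4×x mod 11 = 6.
4⁻¹ ≡ 3 (mod 11).
x ≡ 3×6 ≡ 7 (mod 11).
The smallest non-negative solution is x = 7.

7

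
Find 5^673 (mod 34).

673 in binary is 1010100001, i.e. 673 = 512 + 128 + 32 + 1.
5^1 ≡ 5 (mod 34)
5^2 ≡ 5^2 = 25 (mod 34)
5^4 ≡ 25^2 = 625 ≡ 13 (mod 34)
5^8 ≡ 13^2 = 169 ≡ 33 (mod 34)
5^16 ≡ 33^2 = 1089 ≡ 1 (mod 34)
5^32 ≡ 1^2 = 1 (mod 34)
5^64 ≡ 1^2 = 1 (mod 34)
5^128 ≡ 1^2 = 1 (mod 34)
5^256 ≡ 1^2 = 1 (mod 34)
5^512 ≡ 1^2 = 1 (mod 34)
5^673 = 5^512 · 5^128 · 5^32 · 5^1 ≡ 1 · 1 · 1 · 5 (mod 34).
Accumulate the product:
1 · 1 = 1
1 · 1 = 1
1 · 5 = 5

5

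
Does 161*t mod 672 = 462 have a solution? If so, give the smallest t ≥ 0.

78

gcd(161, 672) = 7, and 7 | 462, so solutions exist.
Divide through by 7: 23*t ≡ 66 mod 96.
23⁻¹ ≡ 71 (mod 96).
t ≡ 71*66 ≡ 78 (mod 96).
The smallest non-negative solution is t = 78.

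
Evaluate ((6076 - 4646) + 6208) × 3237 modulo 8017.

6076 - 4646 = 1430
1430 + 6208 = 7638
7638 × 3237 = 24724206 ≡ 7795 (mod 8017)

7795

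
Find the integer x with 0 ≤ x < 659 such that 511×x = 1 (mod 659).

423

By the extended Euclidean algorithm:
659 = 1·511 + 148
511 = 3·148 + 67
148 = 2·67 + 14
67 = 4·14 + 11
14 = 1·11 + 3
11 = 3·3 + 2
3 = 1·2 + 1
2 = 2·1 + 0
gcd(511, 659) = 1, so the inverse exists.
Bézout: 1 = 183·659 − 236·511.
So 511⁻¹ ≡ −236 ≡ 423 (mod 659).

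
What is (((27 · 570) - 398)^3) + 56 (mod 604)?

288

27 · 570 = 15390 ≡ 290 (mod 604)
290 - 398 = -108 ≡ 496 (mod 604)
(496)^3 ≡ 232 (mod 604)
232 + 56 = 288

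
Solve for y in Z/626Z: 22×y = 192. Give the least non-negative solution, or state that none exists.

151

gcd(22, 626) = 2, and 2 | 192, so solutions exist.
Divide through by 2: 11×y ≡ 96 mod 313.
11⁻¹ ≡ 57 (mod 313).
y ≡ 57×96 ≡ 151 (mod 313).
The smallest non-negative solution is y = 151.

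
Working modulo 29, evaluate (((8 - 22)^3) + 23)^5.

22

8 - 22 = -14 ≡ 15 (mod 29)
(15)^3 ≡ 11 (mod 29)
11 + 23 = 34 ≡ 5 (mod 29)
(5)^5 ≡ 22 (mod 29)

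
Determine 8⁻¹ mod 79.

79 = 9×8 + 7
8 = 1×7 + 1
7 = 7×1 + 0
gcd(8, 79) = 1, so the inverse exists.
Back-substitute for 1:
1 = 1×8 − 1×7
  = −1×79 + 10×8
So 8⁻¹ ≡ 10 (mod 79).

10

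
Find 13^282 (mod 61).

Compute successive squares:
282 in binary is 100011010, i.e. 282 = 256 + 16 + 8 + 2.
13^1 ≡ 13 (mod 61)
13^2 ≡ 13^2 = 169 ≡ 47 (mod 61)
13^4 ≡ 47^2 = 2209 ≡ 13 (mod 61)
13^8 ≡ 13^2 = 169 ≡ 47 (mod 61)
13^16 ≡ 47^2 = 2209 ≡ 13 (mod 61)
13^32 ≡ 13^2 = 169 ≡ 47 (mod 61)
13^64 ≡ 47^2 = 2209 ≡ 13 (mod 61)
13^128 ≡ 13^2 = 169 ≡ 47 (mod 61)
13^256 ≡ 47^2 = 2209 ≡ 13 (mod 61)
13^282 = 13^256 · 13^16 · 13^8 · 13^2 ≡ 13 · 13 · 47 · 47 (mod 61).
Accumulate the product:
13 · 13 = 169 ≡ 47
47 · 47 = 2209 ≡ 13
13 · 47 = 611 ≡ 1

1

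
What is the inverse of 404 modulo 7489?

3244

7489 = 18*404 + 217
404 = 1*217 + 187
217 = 1*187 + 30
187 = 6*30 + 7
30 = 4*7 + 2
7 = 3*2 + 1
2 = 2*1 + 0
gcd(404, 7489) = 1, so the inverse exists.
Bézout: 1 = −175*7489 + 3244*404.
So 404⁻¹ ≡ 3244 (mod 7489).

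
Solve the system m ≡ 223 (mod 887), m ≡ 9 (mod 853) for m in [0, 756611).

573225

887⁻¹ mod 853: 887×276 ≡ 1 (mod 853), so 887⁻¹ ≡ 276.
m = 223 + 887×((9 − 223)×276 mod 853) = 223 + 887×646 = 573225.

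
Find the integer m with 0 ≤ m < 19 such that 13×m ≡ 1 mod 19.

Apply the Euclidean algorithm and back-substitute:
19 = 1×13 + 6
13 = 2×6 + 1
6 = 6×1 + 0
gcd(13, 19) = 1, so the inverse exists.
Back-substitute for 1:
1 = 1×13 − 2×6
  = −2×19 + 3×13
So 13⁻¹ ≡ 3 (mod 19).

3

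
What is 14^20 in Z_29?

24

Compute successive squares:
20 in binary is 10100, i.e. 20 = 16 + 4.
14^1 ≡ 14 (mod 29)
14^2 ≡ 14^2 = 196 ≡ 22 (mod 29)
14^4 ≡ 22^2 = 484 ≡ 20 (mod 29)
14^8 ≡ 20^2 = 400 ≡ 23 (mod 29)
14^16 ≡ 23^2 = 529 ≡ 7 (mod 29)
14^20 = 14^16 · 14^4 ≡ 7 · 20 (mod 29).
7 · 20 = 140 ≡ 24 (mod 29).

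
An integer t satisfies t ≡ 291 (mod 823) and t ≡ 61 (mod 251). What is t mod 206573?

145139

823⁻¹ mod 251: 823*104 ≡ 1 (mod 251), so 823⁻¹ ≡ 104.
t = 291 + 823*((61 − 291)*104 mod 251) = 291 + 823*176 = 145139.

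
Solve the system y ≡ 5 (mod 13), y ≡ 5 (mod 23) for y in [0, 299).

5

13⁻¹ mod 23: 13×16 ≡ 1 (mod 23), so 13⁻¹ ≡ 16.
y = 5 + 13×((5 − 5)×16 mod 23) = 5 + 13×0 = 5.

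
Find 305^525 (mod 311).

310

525 in binary is 1000001101, i.e. 525 = 512 + 8 + 4 + 1.
305^1 ≡ 305 (mod 311)
305^2 ≡ 305^2 = 93025 ≡ 36 (mod 311)
305^4 ≡ 36^2 = 1296 ≡ 52 (mod 311)
305^8 ≡ 52^2 = 2704 ≡ 216 (mod 311)
305^16 ≡ 216^2 = 46656 ≡ 6 (mod 311)
305^32 ≡ 6^2 = 36 (mod 311)
305^64 ≡ 36^2 = 1296 ≡ 52 (mod 311)
305^128 ≡ 52^2 = 2704 ≡ 216 (mod 311)
305^256 ≡ 216^2 = 46656 ≡ 6 (mod 311)
305^512 ≡ 6^2 = 36 (mod 311)
305^525 = 305^512 × 305^8 × 305^4 × 305^1 ≡ 36 × 216 × 52 × 305 (mod 311).
Accumulate the product:
36 × 216 = 7776 ≡ 1
1 × 52 = 52
52 × 305 = 15860 ≡ 310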